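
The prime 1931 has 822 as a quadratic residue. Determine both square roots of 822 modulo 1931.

333, 1598

Since 1931 ≡ 3 (mod 4), a square root of 822 is 822^((1931+1)/4) = 822^483 mod 1931.
Repeated squaring: 822^2≡1765, 822^4≡522, 822^8≡213, 822^16≡956, 822^32≡573, 822^64≡59, 822^128≡1550, 822^256≡336 (mod 1931).
822^483 = 822^(256+128+64+32+2+1) ≡ 333 (mod 1931).
Check: 333² = 110889 ≡ 822 (mod 1931). The two roots are 333 and 1598.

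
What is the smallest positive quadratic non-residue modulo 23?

(2/23) = +1, so 2 is a residue.
(3/23) = +1, so 3 is a residue.
(4/23) = +1, so 4 is a residue.
(5/23) = −1, so 5 is the smallest positive non-residue mod 23.

5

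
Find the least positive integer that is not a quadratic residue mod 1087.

3

(2/1087) = +1, so 2 is a residue.
(3/1087) = −1, so 3 is the smallest positive non-residue mod 1087.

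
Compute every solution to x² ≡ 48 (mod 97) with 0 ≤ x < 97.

40, 57

97 ≡ 1 (mod 4), so we find a root by search.
Trying successive values, 40² = 1600 ≡ 48 (mod 97). The other root is 97 − 40 = 57.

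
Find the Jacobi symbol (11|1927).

1

Reciprocity: 11 ≡ 3 and 1927 ≡ 3 (mod 4), so (11/1927) = −(1927/11).
Reduce top mod 11: now compute (2/11).
Pull out 2: since 11 ≡ 3 (mod 8), (2/11) = -1.
Reached (1/11) = 1. Collecting the sign flips along the way, the symbol is +1.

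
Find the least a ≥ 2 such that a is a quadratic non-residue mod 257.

3

(2/257) = +1, so 2 is a residue.
(3/257) = −1, so 3 is the smallest positive non-residue mod 257.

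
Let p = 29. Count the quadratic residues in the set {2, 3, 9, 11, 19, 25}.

2

(2/29) = -1 → non-residue.
(3/29) = -1 → non-residue.
(9/29) = +1 → QR.
(11/29) = -1 → non-residue.
(19/29) = -1 → non-residue.
(25/29) = +1 → QR.
Total quadratic residues among the 6: 2.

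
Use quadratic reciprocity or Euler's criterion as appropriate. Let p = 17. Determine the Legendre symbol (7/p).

-1

Euler's criterion: (7/17) ≡ 7^8 (mod 17).
7^2 ≡ 15 (mod 17)
7^4 ≡ 4 (mod 17)
7^8 ≡ 16 (mod 17)
7^8 = 7^(8) ≡ 16 (mod 17).
Result is 16 ≡ −1, so (7/17) = −1.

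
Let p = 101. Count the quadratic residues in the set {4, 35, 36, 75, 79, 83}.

3

(4/101) = +1 → QR.
(35/101) = -1 → non-residue.
(36/101) = +1 → QR.
(75/101) = -1 → non-residue.
(79/101) = +1 → QR.
(83/101) = -1 → non-residue.
Total quadratic residues among the 6: 3.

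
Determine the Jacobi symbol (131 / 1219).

Reciprocity: 131 ≡ 3 and 1219 ≡ 3 (mod 4), so (131/1219) = −(1219/131).
Reduce top mod 131: now compute (40/131).
Pull out 2^3: since 131 ≡ 3 (mod 8), (2/131) = -1, so (2/131)^3 = -1.
Reciprocity: 5 ≡ 1 and 131 ≡ 3 (mod 4), so (5/131) = +(131/5).
Reduce top mod 5: now compute (1/5).
Reached (1/5) = 1. Collecting the sign flips along the way, the symbol is +1.

1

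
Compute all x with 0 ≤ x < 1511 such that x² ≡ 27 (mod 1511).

Since 1511 ≡ 3 (mod 4), a square root of 27 is 27^((1511+1)/4) = 27^378 mod 1511.
Repeated squaring: 27^2≡729, 27^4≡1080, 27^8≡1419, 27^16≡909, 27^32≡1275, 27^64≡1300, 27^128≡702, 27^256≡218 (mod 1511).
27^378 = 27^(256+64+32+16+8+2) ≡ 1346 (mod 1511).
Check: 1346² = 1811716 ≡ 27 (mod 1511). The two roots are 165 and 1346.

165, 1346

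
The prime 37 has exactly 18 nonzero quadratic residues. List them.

1, 3, 4, 7, 9, 10, 11, 12, 16, 21, 25, 26, 27, 28, 30, 33, 34, 36

Square k = 1,…,18 (k and 37−k give the same square):
1²=1, 2²=4, 3²=9, 4²=16, 5²=25, 6²=36, 7²≡12, 8²≡27, 9²≡7, 10²≡26, 11²≡10, 12²≡33, 13²≡21, 14²≡11, 15²≡3, 16²≡34, 17²≡30, 18²≡28 (mod 37).
So the quadratic residues mod 37 are {1, 3, 4, 7, 9, 10, 11, 12, 16, 21, 25, 26, 27, 28, 30, 33, 34, 36}.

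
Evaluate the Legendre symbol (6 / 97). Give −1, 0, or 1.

1

Pull out 2: since 97 ≡ 1 (mod 8), (2/97) = +1.
Reciprocity: 3 ≡ 3 and 97 ≡ 1 (mod 4), so (3/97) = +(97/3).
Reduce top mod 3: now compute (1/3).
Reached (1/3) = 1. Collecting the sign flips along the way, the symbol is +1.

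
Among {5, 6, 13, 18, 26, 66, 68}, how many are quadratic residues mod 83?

(5/83) = -1 → non-residue.
(6/83) = -1 → non-residue.
(13/83) = -1 → non-residue.
(18/83) = -1 → non-residue.
(26/83) = +1 → QR.
(66/83) = -1 → non-residue.
(68/83) = +1 → QR.
Total quadratic residues among the 7: 2.

2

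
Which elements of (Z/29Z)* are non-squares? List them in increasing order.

Square k = 1,…,14 (k and 29−k give the same square):
1²=1, 2²=4, 3²=9, 4²=16, 5²=25, 6²≡7, 7²≡20, 8²≡6, 9²≡23, 10²≡13, 11²≡5, 12²≡28, 13²≡24, 14²≡22 (mod 29).
The residues are {1, 4, 5, 6, 7, 9, 13, 16, 20, 22, 23, 24, 25, 28}; the non-residues are the remaining 14 nonzero classes.

2,3,8,10,11,12,14,15,17,18,19,21,26,27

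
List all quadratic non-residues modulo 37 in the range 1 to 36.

Square k = 1,…,18 (k and 37−k give the same square):
1²=1, 2²=4, 3²=9, 4²=16, 5²=25, 6²=36, 7²≡12, 8²≡27, 9²≡7, 10²≡26, 11²≡10, 12²≡33, 13²≡21, 14²≡11, 15²≡3, 16²≡34, 17²≡30, 18²≡28 (mod 37).
The residues are {1, 3, 4, 7, 9, 10, 11, 12, 16, 21, 25, 26, 27, 28, 30, 33, 34, 36}; the non-residues are the remaining 18 nonzero classes.

2,5,6,8,13,14,15,17,18,19,20,22,23,24,29,31,32,35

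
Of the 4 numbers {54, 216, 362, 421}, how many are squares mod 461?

2

(54/461) = +1 → QR.
(216/461) = +1 → QR.
(362/461) = -1 → non-residue.
(421/461) = -1 → non-residue.
Total quadratic residues among the 4: 2.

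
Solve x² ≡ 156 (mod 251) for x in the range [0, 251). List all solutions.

Since 251 ≡ 3 (mod 4), a square root of 156 is 156^((251+1)/4) = 156^63 mod 251.
Repeated squaring: 156^2≡240, 156^4≡121, 156^8≡83, 156^16≡112, 156^32≡245 (mod 251).
156^63 = 156^(32+16+8+4+2+1) ≡ 174 (mod 251).
Check: 174² = 30276 ≡ 156 (mod 251). The two roots are 77 and 174.

77, 174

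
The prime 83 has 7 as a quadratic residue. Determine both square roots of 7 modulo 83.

16, 67

Since 83 ≡ 3 (mod 4), a square root of 7 is 7^((83+1)/4) = 7^21 mod 83.
Repeated squaring: 7^2≡49, 7^4≡77, 7^8≡36, 7^16≡51 (mod 83).
7^21 = 7^(16+4+1) ≡ 16 (mod 83).
Check: 16² = 256 ≡ 7 (mod 83). The two roots are 16 and 67.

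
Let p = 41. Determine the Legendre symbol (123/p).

0

First reduce: 123 ≡ 0 (mod 41).
Top reduces to 0: gcd > 1, so the symbol is 0.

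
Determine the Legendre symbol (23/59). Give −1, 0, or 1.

Reciprocity: 23 ≡ 3 and 59 ≡ 3 (mod 4), so (23/59) = −(59/23).
Reduce top mod 23: now compute (13/23).
Reciprocity: 13 ≡ 1 and 23 ≡ 3 (mod 4), so (13/23) = +(23/13).
Reduce top mod 13: now compute (10/13).
Pull out 2: since 13 ≡ 5 (mod 8), (2/13) = -1.
Reciprocity: 5 ≡ 1 and 13 ≡ 1 (mod 4), so (5/13) = +(13/5).
Reduce top mod 5: now compute (3/5).
Reciprocity: 3 ≡ 3 and 5 ≡ 1 (mod 4), so (3/5) = +(5/3).
Reduce top mod 3: now compute (2/3).
Pull out 2: since 3 ≡ 3 (mod 8), (2/3) = -1.
Reached (1/3) = 1. Collecting the sign flips along the way, the symbol is -1.

-1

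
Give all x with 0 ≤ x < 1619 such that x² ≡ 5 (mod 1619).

Since 1619 ≡ 3 (mod 4), a square root of 5 is 5^((1619+1)/4) = 5^405 mod 1619.
Repeated squaring: 5^2≡25, 5^4≡625, 5^8≡446, 5^16≡1398, 5^32≡271, 5^64≡586, 5^128≡168, 5^256≡701 (mod 1619).
5^405 = 5^(256+128+16+4+1) ≡ 1529 (mod 1619).
Check: 1529² = 2337841 ≡ 5 (mod 1619). The two roots are 90 and 1529.

90, 1529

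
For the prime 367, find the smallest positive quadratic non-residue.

3

(2/367) = +1, so 2 is a residue.
(3/367) = −1, so 3 is the smallest positive non-residue mod 367.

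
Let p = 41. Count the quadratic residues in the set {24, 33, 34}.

(24/41) = -1 → non-residue.
(33/41) = +1 → QR.
(34/41) = -1 → non-residue.
Total quadratic residues among the 3: 1.

1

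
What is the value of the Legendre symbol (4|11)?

Euler's criterion: (4/11) ≡ 4^5 (mod 11).
4^2 ≡ 5 (mod 11)
4^4 ≡ 3 (mod 11)
4^5 = 4^(4+1) ≡ 1 (mod 11).
Result is 1, so (4/11) = 1.

1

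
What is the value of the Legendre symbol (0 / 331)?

0

Top reduces to 0: gcd > 1, so the symbol is 0.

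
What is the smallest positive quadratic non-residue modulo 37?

2

(2/37) = −1, so 2 is the smallest positive non-residue mod 37.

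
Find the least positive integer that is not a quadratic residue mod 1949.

2

(2/1949) = −1, so 2 is the smallest positive non-residue mod 1949.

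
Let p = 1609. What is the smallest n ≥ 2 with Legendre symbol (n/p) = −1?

(2/1609) = +1, so 2 is a residue.
(3/1609) = +1, so 3 is a residue.
(4/1609) = +1, so 4 is a residue.
(5/1609) = +1, so 5 is a residue.
(6/1609) = +1, so 6 is a residue.
(7/1609) = −1, so 7 is the smallest positive non-residue mod 1609.

7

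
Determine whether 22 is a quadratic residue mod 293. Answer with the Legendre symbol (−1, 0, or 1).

1

Euler's criterion: (22/293) ≡ 22^146 (mod 293).
22^2 ≡ 191 (mod 293)
22^4 ≡ 149 (mod 293)
22^8 ≡ 226 (mod 293)
22^16 ≡ 94 (mod 293)
22^32 ≡ 46 (mod 293)
22^64 ≡ 65 (mod 293)
22^128 ≡ 123 (mod 293)
22^146 = 22^(128+16+2) ≡ 1 (mod 293).
Result is 1, so (22/293) = 1.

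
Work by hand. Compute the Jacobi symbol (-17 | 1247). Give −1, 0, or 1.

1

First reduce: -17 ≡ 1230 (mod 1247).
Pull out 2: since 1247 ≡ 7 (mod 8), (2/1247) = +1.
Reciprocity: 615 ≡ 3 and 1247 ≡ 3 (mod 4), so (615/1247) = −(1247/615).
Reduce top mod 615: now compute (17/615).
Reciprocity: 17 ≡ 1 and 615 ≡ 3 (mod 4), so (17/615) = +(615/17).
Reduce top mod 17: now compute (3/17).
Reciprocity: 3 ≡ 3 and 17 ≡ 1 (mod 4), so (3/17) = +(17/3).
Reduce top mod 3: now compute (2/3).
Pull out 2: since 3 ≡ 3 (mod 8), (2/3) = -1.
Reached (1/3) = 1. Collecting the sign flips along the way, the symbol is +1.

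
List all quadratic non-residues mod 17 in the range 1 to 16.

3,5,6,7,10,11,12,14

Square k = 1,…,8 (k and 17−k give the same square):
1²=1, 2²=4, 3²=9, 4²=16, 5²≡8, 6²≡2, 7²≡15, 8²≡13 (mod 17).
The residues are {1, 2, 4, 8, 9, 13, 15, 16}; the non-residues are the remaining 8 nonzero classes.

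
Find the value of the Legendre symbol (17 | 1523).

Reciprocity: 17 ≡ 1 and 1523 ≡ 3 (mod 4), so (17/1523) = +(1523/17).
Reduce top mod 17: now compute (10/17).
Pull out 2: since 17 ≡ 1 (mod 8), (2/17) = +1.
Reciprocity: 5 ≡ 1 and 17 ≡ 1 (mod 4), so (5/17) = +(17/5).
Reduce top mod 5: now compute (2/5).
Pull out 2: since 5 ≡ 5 (mod 8), (2/5) = -1.
Reached (1/5) = 1. Collecting the sign flips along the way, the symbol is -1.

-1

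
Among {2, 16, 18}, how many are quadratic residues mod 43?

1

(2/43) = -1 → non-residue.
(16/43) = +1 → QR.
(18/43) = -1 → non-residue.
Total quadratic residues among the 3: 1.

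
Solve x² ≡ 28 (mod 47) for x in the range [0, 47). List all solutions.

Since 47 ≡ 3 (mod 4), a square root of 28 is 28^((47+1)/4) = 28^12 mod 47.
Repeated squaring: 28^2≡32, 28^4≡37, 28^8≡6 (mod 47).
28^12 = 28^(8+4) ≡ 34 (mod 47).
Check: 34² = 1156 ≡ 28 (mod 47). The two roots are 13 and 34.

13, 34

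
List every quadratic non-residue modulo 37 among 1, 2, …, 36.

2 5 6 8 13 14 15 17 18 19 20 22 23 24 29 31 32 35

Square k = 1,…,18 (k and 37−k give the same square):
1²=1, 2²=4, 3²=9, 4²=16, 5²=25, 6²=36, 7²≡12, 8²≡27, 9²≡7, 10²≡26, 11²≡10, 12²≡33, 13²≡21, 14²≡11, 15²≡3, 16²≡34, 17²≡30, 18²≡28 (mod 37).
The residues are {1, 3, 4, 7, 9, 10, 11, 12, 16, 21, 25, 26, 27, 28, 30, 33, 34, 36}; the non-residues are the remaining 18 nonzero classes.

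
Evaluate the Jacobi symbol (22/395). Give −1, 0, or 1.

-1

Pull out 2: since 395 ≡ 3 (mod 8), (2/395) = -1.
Reciprocity: 11 ≡ 3 and 395 ≡ 3 (mod 4), so (11/395) = −(395/11).
Reduce top mod 11: now compute (10/11).
Pull out 2: since 11 ≡ 3 (mod 8), (2/11) = -1.
Reciprocity: 5 ≡ 1 and 11 ≡ 3 (mod 4), so (5/11) = +(11/5).
Reduce top mod 5: now compute (1/5).
Reached (1/5) = 1. Collecting the sign flips along the way, the symbol is -1.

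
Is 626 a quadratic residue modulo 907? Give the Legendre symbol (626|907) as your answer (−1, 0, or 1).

Pull out 2: since 907 ≡ 3 (mod 8), (2/907) = -1.
Reciprocity: 313 ≡ 1 and 907 ≡ 3 (mod 4), so (313/907) = +(907/313).
Reduce top mod 313: now compute (281/313).
Reciprocity: 281 ≡ 1 and 313 ≡ 1 (mod 4), so (281/313) = +(313/281).
Reduce top mod 281: now compute (32/281).
Pull out 2^5: since 281 ≡ 1 (mod 8), (2/281) = +1, so (2/281)^5 = +1.
Reached (1/281) = 1. Collecting the sign flips along the way, the symbol is -1.

-1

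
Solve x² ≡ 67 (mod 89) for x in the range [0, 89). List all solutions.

44, 45

89 ≡ 1 (mod 4), so we find a root by search.
Trying successive values, 44² = 1936 ≡ 67 (mod 89). The other root is 89 − 44 = 45.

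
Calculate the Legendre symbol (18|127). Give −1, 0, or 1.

Pull out 2: since 127 ≡ 7 (mod 8), (2/127) = +1.
Reciprocity: 9 ≡ 1 and 127 ≡ 3 (mod 4), so (9/127) = +(127/9).
Reduce top mod 9: now compute (1/9).
Reached (1/9) = 1. Collecting the sign flips along the way, the symbol is +1.

1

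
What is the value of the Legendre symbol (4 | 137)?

Euler's criterion: (4/137) ≡ 4^68 (mod 137).
4^2 ≡ 16 (mod 137)
4^4 ≡ 119 (mod 137)
4^8 ≡ 50 (mod 137)
4^16 ≡ 34 (mod 137)
4^32 ≡ 60 (mod 137)
4^64 ≡ 38 (mod 137)
4^68 = 4^(64+4) ≡ 1 (mod 137).
Result is 1, so (4/137) = 1.

1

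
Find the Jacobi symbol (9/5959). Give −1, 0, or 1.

1

Reciprocity: 9 ≡ 1 and 5959 ≡ 3 (mod 4), so (9/5959) = +(5959/9).
Reduce top mod 9: now compute (1/9).
Reached (1/9) = 1. Collecting the sign flips along the way, the symbol is +1.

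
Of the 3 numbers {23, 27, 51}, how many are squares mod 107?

(23/107) = +1 → QR.
(27/107) = +1 → QR.
(51/107) = -1 → non-residue.
Total quadratic residues among the 3: 2.

2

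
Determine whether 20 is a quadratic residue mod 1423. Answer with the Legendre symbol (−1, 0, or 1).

Pull out 2^2: since 1423 ≡ 7 (mod 8), (2/1423) = +1, so (2/1423)^2 = +1.
Reciprocity: 5 ≡ 1 and 1423 ≡ 3 (mod 4), so (5/1423) = +(1423/5).
Reduce top mod 5: now compute (3/5).
Reciprocity: 3 ≡ 3 and 5 ≡ 1 (mod 4), so (3/5) = +(5/3).
Reduce top mod 3: now compute (2/3).
Pull out 2: since 3 ≡ 3 (mod 8), (2/3) = -1.
Reached (1/3) = 1. Collecting the sign flips along the way, the symbol is -1.

-1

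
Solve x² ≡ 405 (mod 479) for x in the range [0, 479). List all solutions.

198, 281

Since 479 ≡ 3 (mod 4), a square root of 405 is 405^((479+1)/4) = 405^120 mod 479.
Repeated squaring: 405^2≡207, 405^4≡218, 405^8≡103, 405^16≡71, 405^32≡251, 405^64≡252 (mod 479).
405^120 = 405^(64+32+16+8) ≡ 198 (mod 479).
Check: 198² = 39204 ≡ 405 (mod 479). The two roots are 198 and 281.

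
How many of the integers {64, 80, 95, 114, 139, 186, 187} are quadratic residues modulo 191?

2

(64/191) = +1 → QR.
(80/191) = +1 → QR.
(95/191) = -1 → non-residue.
(114/191) = -1 → non-residue.
(139/191) = -1 → non-residue.
(186/191) = -1 → non-residue.
(187/191) = -1 → non-residue.
Total quadratic residues among the 7: 2.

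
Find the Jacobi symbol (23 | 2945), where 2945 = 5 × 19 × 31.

1

Reciprocity: 23 ≡ 3 and 2945 ≡ 1 (mod 4), so (23/2945) = +(2945/23).
Reduce top mod 23: now compute (1/23).
Reached (1/23) = 1. Collecting the sign flips along the way, the symbol is +1.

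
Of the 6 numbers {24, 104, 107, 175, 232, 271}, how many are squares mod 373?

2

(24/373) = -1 → non-residue.
(104/373) = -1 → non-residue.
(107/373) = +1 → QR.
(175/373) = +1 → QR.
(232/373) = -1 → non-residue.
(271/373) = -1 → non-residue.
Total quadratic residues among the 6: 2.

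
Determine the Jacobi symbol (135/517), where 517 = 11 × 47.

-1

Reciprocity: 135 ≡ 3 and 517 ≡ 1 (mod 4), so (135/517) = +(517/135).
Reduce top mod 135: now compute (112/135).
Pull out 2^4: since 135 ≡ 7 (mod 8), (2/135) = +1, so (2/135)^4 = +1.
Reciprocity: 7 ≡ 3 and 135 ≡ 3 (mod 4), so (7/135) = −(135/7).
Reduce top mod 7: now compute (2/7).
Pull out 2: since 7 ≡ 7 (mod 8), (2/7) = +1.
Reached (1/7) = 1. Collecting the sign flips along the way, the symbol is -1.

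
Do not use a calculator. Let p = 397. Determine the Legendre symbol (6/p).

-1

Euler's criterion: (6/397) ≡ 6^198 (mod 397).
6^2 ≡ 36 (mod 397)
6^4 ≡ 105 (mod 397)
6^8 ≡ 306 (mod 397)
6^16 ≡ 341 (mod 397)
6^32 ≡ 357 (mod 397)
6^64 ≡ 12 (mod 397)
6^128 ≡ 144 (mod 397)
6^198 = 6^(128+64+4+2) ≡ 396 (mod 397).
Result is 396 ≡ −1, so (6/397) = −1.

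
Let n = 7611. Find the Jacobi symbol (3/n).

Reciprocity: 3 ≡ 3 and 7611 ≡ 3 (mod 4), so (3/7611) = −(7611/3).
Reduce top mod 3: now compute (0/3).
Top reduces to 0: gcd > 1, so the symbol is 0.

0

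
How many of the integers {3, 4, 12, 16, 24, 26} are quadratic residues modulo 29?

(3/29) = -1 → non-residue.
(4/29) = +1 → QR.
(12/29) = -1 → non-residue.
(16/29) = +1 → QR.
(24/29) = +1 → QR.
(26/29) = -1 → non-residue.
Total quadratic residues among the 6: 3.

3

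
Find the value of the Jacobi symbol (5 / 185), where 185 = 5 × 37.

0

Reciprocity: 5 ≡ 1 and 185 ≡ 1 (mod 4), so (5/185) = +(185/5).
Reduce top mod 5: now compute (0/5).
Top reduces to 0: gcd > 1, so the symbol is 0.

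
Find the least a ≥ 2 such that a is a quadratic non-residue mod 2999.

17

(2/2999) = +1, so 2 is a residue.
(3/2999) = +1, so 3 is a residue.
(4/2999) = +1, so 4 is a residue.
(5/2999) = +1, so 5 is a residue.
(6/2999) = +1, so 6 is a residue.
(7/2999) = +1, so 7 is a residue.
(8/2999) = +1, so 8 is a residue.
(9/2999) = +1, so 9 is a residue.
(10/2999) = +1, so 10 is a residue.
(11/2999) = +1, so 11 is a residue.
(12/2999) = +1, so 12 is a residue.
(13/2999) = +1, so 13 is a residue.
(14/2999) = +1, so 14 is a residue.
(15/2999) = +1, so 15 is a residue.
(16/2999) = +1, so 16 is a residue.
(17/2999) = −1, so 17 is the smallest positive non-residue mod 2999.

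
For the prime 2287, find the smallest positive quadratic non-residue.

(2/2287) = +1, so 2 is a residue.
(3/2287) = −1, so 3 is the smallest positive non-residue mod 2287.

3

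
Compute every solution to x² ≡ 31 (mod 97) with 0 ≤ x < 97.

15, 82

97 ≡ 1 (mod 4), so we find a root by search.
Trying successive values, 15² = 225 ≡ 31 (mod 97). The other root is 97 − 15 = 82.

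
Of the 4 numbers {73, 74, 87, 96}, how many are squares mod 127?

(73/127) = +1 → QR.
(74/127) = +1 → QR.
(87/127) = +1 → QR.
(96/127) = -1 → non-residue.
Total quadratic residues among the 4: 3.

3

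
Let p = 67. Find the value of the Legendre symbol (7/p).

Euler's criterion: (7/67) ≡ 7^33 (mod 67).
7^2 ≡ 49 (mod 67)
7^4 ≡ 56 (mod 67)
7^8 ≡ 54 (mod 67)
7^16 ≡ 35 (mod 67)
7^32 ≡ 19 (mod 67)
7^33 = 7^(32+1) ≡ 66 (mod 67).
Result is 66 ≡ −1, so (7/67) = −1.

-1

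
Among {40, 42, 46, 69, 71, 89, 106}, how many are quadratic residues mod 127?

(40/127) = -1 → non-residue.
(42/127) = +1 → QR.
(46/127) = -1 → non-residue.
(69/127) = +1 → QR.
(71/127) = +1 → QR.
(89/127) = -1 → non-residue.
(106/127) = -1 → non-residue.
Total quadratic residues among the 7: 3.

3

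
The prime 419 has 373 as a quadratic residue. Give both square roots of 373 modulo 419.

126, 293

Since 419 ≡ 3 (mod 4), a square root of 373 is 373^((419+1)/4) = 373^105 mod 419.
Repeated squaring: 373^2≡21, 373^4≡22, 373^8≡65, 373^16≡35, 373^32≡387, 373^64≡186 (mod 419).
373^105 = 373^(64+32+8+1) ≡ 293 (mod 419).
Check: 293² = 85849 ≡ 373 (mod 419). The two roots are 126 and 293.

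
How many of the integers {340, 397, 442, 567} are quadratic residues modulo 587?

(340/587) = -1 → non-residue.
(397/587) = +1 → QR.
(442/587) = +1 → QR.
(567/587) = +1 → QR.
Total quadratic residues among the 4: 3.

3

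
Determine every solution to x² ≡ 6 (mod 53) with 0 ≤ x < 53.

53 ≡ 1 (mod 4), so we find a root by search.
Trying successive values, 18² = 324 ≡ 6 (mod 53). The other root is 53 − 18 = 35.

18, 35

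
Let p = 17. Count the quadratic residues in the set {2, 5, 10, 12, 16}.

(2/17) = +1 → QR.
(5/17) = -1 → non-residue.
(10/17) = -1 → non-residue.
(12/17) = -1 → non-residue.
(16/17) = +1 → QR.
Total quadratic residues among the 5: 2.

2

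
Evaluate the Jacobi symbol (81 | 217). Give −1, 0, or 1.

Reciprocity: 81 ≡ 1 and 217 ≡ 1 (mod 4), so (81/217) = +(217/81).
Reduce top mod 81: now compute (55/81).
Reciprocity: 55 ≡ 3 and 81 ≡ 1 (mod 4), so (55/81) = +(81/55).
Reduce top mod 55: now compute (26/55).
Pull out 2: since 55 ≡ 7 (mod 8), (2/55) = +1.
Reciprocity: 13 ≡ 1 and 55 ≡ 3 (mod 4), so (13/55) = +(55/13).
Reduce top mod 13: now compute (3/13).
Reciprocity: 3 ≡ 3 and 13 ≡ 1 (mod 4), so (3/13) = +(13/3).
Reduce top mod 3: now compute (1/3).
Reached (1/3) = 1. Collecting the sign flips along the way, the symbol is +1.

1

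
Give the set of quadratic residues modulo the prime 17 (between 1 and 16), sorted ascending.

1,2,4,8,9,13,15,16

Square k = 1,…,8 (k and 17−k give the same square):
1²=1, 2²=4, 3²=9, 4²=16, 5²≡8, 6²≡2, 7²≡15, 8²≡13 (mod 17).
So the quadratic residues mod 17 are {1, 2, 4, 8, 9, 13, 15, 16}.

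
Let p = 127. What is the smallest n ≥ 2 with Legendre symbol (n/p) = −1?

(2/127) = +1, so 2 is a residue.
(3/127) = −1, so 3 is the smallest positive non-residue mod 127.

3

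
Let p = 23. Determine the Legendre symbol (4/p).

1

Pull out 2^2: since 23 ≡ 7 (mod 8), (2/23) = +1, so (2/23)^2 = +1.
Reached (1/23) = 1. Collecting the sign flips along the way, the symbol is +1.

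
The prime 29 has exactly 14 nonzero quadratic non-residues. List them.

Square k = 1,…,14 (k and 29−k give the same square):
1²=1, 2²=4, 3²=9, 4²=16, 5²=25, 6²≡7, 7²≡20, 8²≡6, 9²≡23, 10²≡13, 11²≡5, 12²≡28, 13²≡24, 14²≡22 (mod 29).
The residues are {1, 4, 5, 6, 7, 9, 13, 16, 20, 22, 23, 24, 25, 28}; the non-residues are the remaining 14 nonzero classes.

2, 3, 8, 10, 11, 12, 14, 15, 17, 18, 19, 21, 26, 27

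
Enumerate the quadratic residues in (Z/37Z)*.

1 3 4 7 9 10 11 12 16 21 25 26 27 28 30 33 34 36

Square k = 1,…,18 (k and 37−k give the same square):
1²=1, 2²=4, 3²=9, 4²=16, 5²=25, 6²=36, 7²≡12, 8²≡27, 9²≡7, 10²≡26, 11²≡10, 12²≡33, 13²≡21, 14²≡11, 15²≡3, 16²≡34, 17²≡30, 18²≡28 (mod 37).
So the quadratic residues mod 37 are {1, 3, 4, 7, 9, 10, 11, 12, 16, 21, 25, 26, 27, 28, 30, 33, 34, 36}.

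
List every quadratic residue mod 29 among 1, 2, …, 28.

1, 4, 5, 6, 7, 9, 13, 16, 20, 22, 23, 24, 25, 28

Square k = 1,…,14 (k and 29−k give the same square):
1²=1, 2²=4, 3²=9, 4²=16, 5²=25, 6²≡7, 7²≡20, 8²≡6, 9²≡23, 10²≡13, 11²≡5, 12²≡28, 13²≡24, 14²≡22 (mod 29).
So the quadratic residues mod 29 are {1, 4, 5, 6, 7, 9, 13, 16, 20, 22, 23, 24, 25, 28}.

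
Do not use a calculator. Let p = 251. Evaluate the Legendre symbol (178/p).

-1

Pull out 2: since 251 ≡ 3 (mod 8), (2/251) = -1.
Reciprocity: 89 ≡ 1 and 251 ≡ 3 (mod 4), so (89/251) = +(251/89).
Reduce top mod 89: now compute (73/89).
Reciprocity: 73 ≡ 1 and 89 ≡ 1 (mod 4), so (73/89) = +(89/73).
Reduce top mod 73: now compute (16/73).
Pull out 2^4: since 73 ≡ 1 (mod 8), (2/73) = +1, so (2/73)^4 = +1.
Reached (1/73) = 1. Collecting the sign flips along the way, the symbol is -1.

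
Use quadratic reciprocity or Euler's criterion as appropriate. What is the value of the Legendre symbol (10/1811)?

Pull out 2: since 1811 ≡ 3 (mod 8), (2/1811) = -1.
Reciprocity: 5 ≡ 1 and 1811 ≡ 3 (mod 4), so (5/1811) = +(1811/5).
Reduce top mod 5: now compute (1/5).
Reached (1/5) = 1. Collecting the sign flips along the way, the symbol is -1.

-1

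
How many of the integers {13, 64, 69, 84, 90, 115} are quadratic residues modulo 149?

(13/149) = -1 → non-residue.
(64/149) = +1 → QR.
(69/149) = +1 → QR.
(84/149) = -1 → non-residue.
(90/149) = -1 → non-residue.
(115/149) = -1 → non-residue.
Total quadratic residues among the 6: 2.

2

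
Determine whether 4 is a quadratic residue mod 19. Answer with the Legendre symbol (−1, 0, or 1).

1

Euler's criterion: (4/19) ≡ 4^9 (mod 19).
4^2 ≡ 16 (mod 19)
4^4 ≡ 9 (mod 19)
4^8 ≡ 5 (mod 19)
4^9 = 4^(8+1) ≡ 1 (mod 19).
Result is 1, so (4/19) = 1.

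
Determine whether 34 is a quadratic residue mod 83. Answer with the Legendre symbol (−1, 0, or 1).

-1

Pull out 2: since 83 ≡ 3 (mod 8), (2/83) = -1.
Reciprocity: 17 ≡ 1 and 83 ≡ 3 (mod 4), so (17/83) = +(83/17).
Reduce top mod 17: now compute (15/17).
Reciprocity: 15 ≡ 3 and 17 ≡ 1 (mod 4), so (15/17) = +(17/15).
Reduce top mod 15: now compute (2/15).
Pull out 2: since 15 ≡ 7 (mod 8), (2/15) = +1.
Reached (1/15) = 1. Collecting the sign flips along the way, the symbol is -1.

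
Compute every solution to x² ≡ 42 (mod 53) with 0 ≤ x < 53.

53 ≡ 1 (mod 4), so we find a root by search.
Trying successive values, 25² = 625 ≡ 42 (mod 53). The other root is 53 − 25 = 28.

25, 28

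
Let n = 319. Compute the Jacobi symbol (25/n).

1

Reciprocity: 25 ≡ 1 and 319 ≡ 3 (mod 4), so (25/319) = +(319/25).
Reduce top mod 25: now compute (19/25).
Reciprocity: 19 ≡ 3 and 25 ≡ 1 (mod 4), so (19/25) = +(25/19).
Reduce top mod 19: now compute (6/19).
Pull out 2: since 19 ≡ 3 (mod 8), (2/19) = -1.
Reciprocity: 3 ≡ 3 and 19 ≡ 3 (mod 4), so (3/19) = −(19/3).
Reduce top mod 3: now compute (1/3).
Reached (1/3) = 1. Collecting the sign flips along the way, the symbol is +1.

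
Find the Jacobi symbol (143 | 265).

Reciprocity: 143 ≡ 3 and 265 ≡ 1 (mod 4), so (143/265) = +(265/143).
Reduce top mod 143: now compute (122/143).
Pull out 2: since 143 ≡ 7 (mod 8), (2/143) = +1.
Reciprocity: 61 ≡ 1 and 143 ≡ 3 (mod 4), so (61/143) = +(143/61).
Reduce top mod 61: now compute (21/61).
Reciprocity: 21 ≡ 1 and 61 ≡ 1 (mod 4), so (21/61) = +(61/21).
Reduce top mod 21: now compute (19/21).
Reciprocity: 19 ≡ 3 and 21 ≡ 1 (mod 4), so (19/21) = +(21/19).
Reduce top mod 19: now compute (2/19).
Pull out 2: since 19 ≡ 3 (mod 8), (2/19) = -1.
Reached (1/19) = 1. Collecting the sign flips along the way, the symbol is -1.

-1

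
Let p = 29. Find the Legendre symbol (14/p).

Euler's criterion: (14/29) ≡ 14^14 (mod 29).
14^2 ≡ 22 (mod 29)
14^4 ≡ 20 (mod 29)
14^8 ≡ 23 (mod 29)
14^14 = 14^(8+4+2) ≡ 28 (mod 29).
Result is 28 ≡ −1, so (14/29) = −1.

-1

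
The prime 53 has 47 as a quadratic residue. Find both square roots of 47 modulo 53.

10, 43

53 ≡ 1 (mod 4), so we find a root by search.
Trying successive values, 10² = 100 ≡ 47 (mod 53). The other root is 53 − 10 = 43.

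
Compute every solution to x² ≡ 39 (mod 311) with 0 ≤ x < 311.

139, 172

Since 311 ≡ 3 (mod 4), a square root of 39 is 39^((311+1)/4) = 39^78 mod 311.
Repeated squaring: 39^2≡277, 39^4≡223, 39^8≡280, 39^16≡28, 39^32≡162, 39^64≡120 (mod 311).
39^78 = 39^(64+8+4+2) ≡ 139 (mod 311).
Check: 139² = 19321 ≡ 39 (mod 311). The two roots are 139 and 172.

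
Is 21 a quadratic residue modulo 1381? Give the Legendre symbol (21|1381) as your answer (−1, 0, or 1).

Reciprocity: 21 ≡ 1 and 1381 ≡ 1 (mod 4), so (21/1381) = +(1381/21).
Reduce top mod 21: now compute (16/21).
Pull out 2^4: since 21 ≡ 5 (mod 8), (2/21) = -1, so (2/21)^4 = +1.
Reached (1/21) = 1. Collecting the sign flips along the way, the symbol is +1.

1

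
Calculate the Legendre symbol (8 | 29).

-1

Pull out 2^3: since 29 ≡ 5 (mod 8), (2/29) = -1, so (2/29)^3 = -1.
Reached (1/29) = 1. Collecting the sign flips along the way, the symbol is -1.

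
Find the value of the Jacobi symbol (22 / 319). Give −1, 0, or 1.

0

Pull out 2: since 319 ≡ 7 (mod 8), (2/319) = +1.
Reciprocity: 11 ≡ 3 and 319 ≡ 3 (mod 4), so (11/319) = −(319/11).
Reduce top mod 11: now compute (0/11).
Top reduces to 0: gcd > 1, so the symbol is 0.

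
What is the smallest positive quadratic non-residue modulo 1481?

3

(2/1481) = +1, so 2 is a residue.
(3/1481) = −1, so 3 is the smallest positive non-residue mod 1481.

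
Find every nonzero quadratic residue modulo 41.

1, 2, 4, 5, 8, 9, 10, 16, 18, 20, 21, 23, 25, 31, 32, 33, 36, 37, 39, 40

Square k = 1,…,20 (k and 41−k give the same square):
1²=1, 2²=4, 3²=9, 4²=16, 5²=25, 6²=36, 7²≡8, 8²≡23, 9²≡40, 10²≡18, 11²≡39, 12²≡21, 13²≡5, 14²≡32, 15²≡20, 16²≡10, 17²≡2, 18²≡37, 19²≡33, 20²≡31 (mod 41).
So the quadratic residues mod 41 are {1, 2, 4, 5, 8, 9, 10, 16, 18, 20, 21, 23, 25, 31, 32, 33, 36, 37, 39, 40}.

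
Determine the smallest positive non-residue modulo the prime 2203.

2

(2/2203) = −1, so 2 is the smallest positive non-residue mod 2203.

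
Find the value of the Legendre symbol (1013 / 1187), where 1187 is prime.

Euler's criterion: (1013/1187) ≡ 1013^593 (mod 1187).
1013^2 ≡ 601 (mod 1187)
1013^4 ≡ 353 (mod 1187)
1013^8 ≡ 1161 (mod 1187)
1013^16 ≡ 676 (mod 1187)
1013^32 ≡ 1168 (mod 1187)
1013^64 ≡ 361 (mod 1187)
1013^128 ≡ 938 (mod 1187)
1013^256 ≡ 277 (mod 1187)
1013^512 ≡ 761 (mod 1187)
1013^593 = 1013^(512+64+16+1) ≡ 1186 (mod 1187).
Result is 1186 ≡ −1, so (1013/1187) = −1.

-1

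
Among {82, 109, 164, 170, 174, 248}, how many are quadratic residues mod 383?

2

(82/383) = -1 → non-residue.
(109/383) = -1 → non-residue.
(164/383) = -1 → non-residue.
(170/383) = -1 → non-residue.
(174/383) = +1 → QR.
(248/383) = +1 → QR.
Total quadratic residues among the 6: 2.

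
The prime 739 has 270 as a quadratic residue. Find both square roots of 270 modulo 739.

Since 739 ≡ 3 (mod 4), a square root of 270 is 270^((739+1)/4) = 270^185 mod 739.
Repeated squaring: 270^2≡478, 270^4≡133, 270^8≡692, 270^16≡731, 270^32≡64, 270^64≡401, 270^128≡438 (mod 739).
270^185 = 270^(128+32+16+8+1) ≡ 191 (mod 739).
Check: 191² = 36481 ≡ 270 (mod 739). The two roots are 191 and 548.

191, 548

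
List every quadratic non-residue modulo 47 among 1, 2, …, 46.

Square k = 1,…,23 (k and 47−k give the same square):
1²=1, 2²=4, 3²=9, 4²=16, 5²=25, 6²=36, 7²≡2, 8²≡17, 9²≡34, 10²≡6, 11²≡27, 12²≡3, 13²≡28, 14²≡8, 15²≡37, 16²≡21, 17²≡7, 18²≡42, 19²≡32, 20²≡24, 21²≡18, 22²≡14, 23²≡12 (mod 47).
The residues are {1, 2, 3, 4, 6, 7, 8, 9, 12, 14, 16, 17, 18, 21, 24, 25, 27, 28, 32, 34, 36, 37, 42}; the non-residues are the remaining 23 nonzero classes.

5 10 11 13 15 19 20 22 23 26 29 30 31 33 35 38 39 40 41 43 44 45 46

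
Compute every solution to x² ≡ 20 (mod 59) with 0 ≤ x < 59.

16, 43

Since 59 ≡ 3 (mod 4), a square root of 20 is 20^((59+1)/4) = 20^15 mod 59.
Repeated squaring: 20^2≡46, 20^4≡51, 20^8≡5 (mod 59).
20^15 = 20^(8+4+2+1) ≡ 16 (mod 59).
Check: 16² = 256 ≡ 20 (mod 59). The two roots are 16 and 43.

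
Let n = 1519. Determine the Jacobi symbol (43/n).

-1

Reciprocity: 43 ≡ 3 and 1519 ≡ 3 (mod 4), so (43/1519) = −(1519/43).
Reduce top mod 43: now compute (14/43).
Pull out 2: since 43 ≡ 3 (mod 8), (2/43) = -1.
Reciprocity: 7 ≡ 3 and 43 ≡ 3 (mod 4), so (7/43) = −(43/7).
Reduce top mod 7: now compute (1/7).
Reached (1/7) = 1. Collecting the sign flips along the way, the symbol is -1.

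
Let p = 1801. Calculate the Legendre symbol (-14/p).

First reduce: -14 ≡ 1787 (mod 1801).
Reciprocity: 1787 ≡ 3 and 1801 ≡ 1 (mod 4), so (1787/1801) = +(1801/1787).
Reduce top mod 1787: now compute (14/1787).
Pull out 2: since 1787 ≡ 3 (mod 8), (2/1787) = -1.
Reciprocity: 7 ≡ 3 and 1787 ≡ 3 (mod 4), so (7/1787) = −(1787/7).
Reduce top mod 7: now compute (2/7).
Pull out 2: since 7 ≡ 7 (mod 8), (2/7) = +1.
Reached (1/7) = 1. Collecting the sign flips along the way, the symbol is +1.

1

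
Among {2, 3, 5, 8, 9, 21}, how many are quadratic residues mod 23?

4

(2/23) = +1 → QR.
(3/23) = +1 → QR.
(5/23) = -1 → non-residue.
(8/23) = +1 → QR.
(9/23) = +1 → QR.
(21/23) = -1 → non-residue.
Total quadratic residues among the 6: 4.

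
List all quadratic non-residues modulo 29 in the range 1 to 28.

2 3 8 10 11 12 14 15 17 18 19 21 26 27

Square k = 1,…,14 (k and 29−k give the same square):
1²=1, 2²=4, 3²=9, 4²=16, 5²=25, 6²≡7, 7²≡20, 8²≡6, 9²≡23, 10²≡13, 11²≡5, 12²≡28, 13²≡24, 14²≡22 (mod 29).
The residues are {1, 4, 5, 6, 7, 9, 13, 16, 20, 22, 23, 24, 25, 28}; the non-residues are the remaining 14 nonzero classes.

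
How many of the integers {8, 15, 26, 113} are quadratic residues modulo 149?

2

(8/149) = -1 → non-residue.
(15/149) = -1 → non-residue.
(26/149) = +1 → QR.
(113/149) = +1 → QR.
Total quadratic residues among the 4: 2.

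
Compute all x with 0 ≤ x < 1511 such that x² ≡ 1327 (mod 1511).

612, 899

Since 1511 ≡ 3 (mod 4), a square root of 1327 is 1327^((1511+1)/4) = 1327^378 mod 1511.
Repeated squaring: 1327^2≡614, 1327^4≡757, 1327^8≡380, 1327^16≡855, 1327^32≡1212, 1327^64≡252, 1327^128≡42, 1327^256≡253 (mod 1511).
1327^378 = 1327^(256+64+32+16+8+2) ≡ 612 (mod 1511).
Check: 612² = 374544 ≡ 1327 (mod 1511). The two roots are 612 and 899.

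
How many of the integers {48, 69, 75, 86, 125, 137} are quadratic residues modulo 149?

3

(48/149) = -1 → non-residue.
(69/149) = +1 → QR.
(75/149) = -1 → non-residue.
(86/149) = +1 → QR.
(125/149) = +1 → QR.
(137/149) = -1 → non-residue.
Total quadratic residues among the 6: 3.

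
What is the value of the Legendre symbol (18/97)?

Euler's criterion: (18/97) ≡ 18^48 (mod 97).
18^2 ≡ 33 (mod 97)
18^4 ≡ 22 (mod 97)
18^8 ≡ 96 (mod 97)
18^16 ≡ 1 (mod 97)
18^32 ≡ 1 (mod 97)
18^48 = 18^(32+16) ≡ 1 (mod 97).
Result is 1, so (18/97) = 1.

1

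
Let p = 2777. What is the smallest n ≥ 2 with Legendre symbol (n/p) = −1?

(2/2777) = +1, so 2 is a residue.
(3/2777) = −1, so 3 is the smallest positive non-residue mod 2777.

3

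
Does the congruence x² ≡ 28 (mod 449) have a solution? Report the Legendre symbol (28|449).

1

Pull out 2^2: since 449 ≡ 1 (mod 8), (2/449) = +1, so (2/449)^2 = +1.
Reciprocity: 7 ≡ 3 and 449 ≡ 1 (mod 4), so (7/449) = +(449/7).
Reduce top mod 7: now compute (1/7).
Reached (1/7) = 1. Collecting the sign flips along the way, the symbol is +1.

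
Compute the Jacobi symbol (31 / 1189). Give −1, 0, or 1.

Reciprocity: 31 ≡ 3 and 1189 ≡ 1 (mod 4), so (31/1189) = +(1189/31).
Reduce top mod 31: now compute (11/31).
Reciprocity: 11 ≡ 3 and 31 ≡ 3 (mod 4), so (11/31) = −(31/11).
Reduce top mod 11: now compute (9/11).
Reciprocity: 9 ≡ 1 and 11 ≡ 3 (mod 4), so (9/11) = +(11/9).
Reduce top mod 9: now compute (2/9).
Pull out 2: since 9 ≡ 1 (mod 8), (2/9) = +1.
Reached (1/9) = 1. Collecting the sign flips along the way, the symbol is -1.

-1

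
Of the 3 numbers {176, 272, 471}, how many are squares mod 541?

(176/541) = -1 → non-residue.
(272/541) = -1 → non-residue.
(471/541) = -1 → non-residue.
Total quadratic residues among the 3: 0.

0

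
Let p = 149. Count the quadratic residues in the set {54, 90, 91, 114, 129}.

(54/149) = +1 → QR.
(90/149) = -1 → non-residue.
(91/149) = -1 → non-residue.
(114/149) = +1 → QR.
(129/149) = +1 → QR.
Total quadratic residues among the 5: 3.

3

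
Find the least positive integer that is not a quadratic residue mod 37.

(2/37) = −1, so 2 is the smallest positive non-residue mod 37.

2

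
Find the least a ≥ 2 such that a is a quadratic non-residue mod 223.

3

(2/223) = +1, so 2 is a residue.
(3/223) = −1, so 3 is the smallest positive non-residue mod 223.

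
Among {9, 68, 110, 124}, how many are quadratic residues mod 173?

(9/173) = +1 → QR.
(68/173) = -1 → non-residue.
(110/173) = -1 → non-residue.
(124/173) = +1 → QR.
Total quadratic residues among the 4: 2.

2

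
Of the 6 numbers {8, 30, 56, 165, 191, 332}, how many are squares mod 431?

3

(8/431) = +1 → QR.
(30/431) = +1 → QR.
(56/431) = -1 → non-residue.
(165/431) = +1 → QR.
(191/431) = -1 → non-residue.
(332/431) = -1 → non-residue.
Total quadratic residues among the 6: 3.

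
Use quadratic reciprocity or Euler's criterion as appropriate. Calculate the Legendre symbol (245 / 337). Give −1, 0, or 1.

-1

Reciprocity: 245 ≡ 1 and 337 ≡ 1 (mod 4), so (245/337) = +(337/245).
Reduce top mod 245: now compute (92/245).
Pull out 2^2: since 245 ≡ 5 (mod 8), (2/245) = -1, so (2/245)^2 = +1.
Reciprocity: 23 ≡ 3 and 245 ≡ 1 (mod 4), so (23/245) = +(245/23).
Reduce top mod 23: now compute (15/23).
Reciprocity: 15 ≡ 3 and 23 ≡ 3 (mod 4), so (15/23) = −(23/15).
Reduce top mod 15: now compute (8/15).
Pull out 2^3: since 15 ≡ 7 (mod 8), (2/15) = +1, so (2/15)^3 = +1.
Reached (1/15) = 1. Collecting the sign flips along the way, the symbol is -1.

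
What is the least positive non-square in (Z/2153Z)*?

3

(2/2153) = +1, so 2 is a residue.
(3/2153) = −1, so 3 is the smallest positive non-residue mod 2153.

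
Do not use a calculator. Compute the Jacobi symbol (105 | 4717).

Reciprocity: 105 ≡ 1 and 4717 ≡ 1 (mod 4), so (105/4717) = +(4717/105).
Reduce top mod 105: now compute (97/105).
Reciprocity: 97 ≡ 1 and 105 ≡ 1 (mod 4), so (97/105) = +(105/97).
Reduce top mod 97: now compute (8/97).
Pull out 2^3: since 97 ≡ 1 (mod 8), (2/97) = +1, so (2/97)^3 = +1.
Reached (1/97) = 1. Collecting the sign flips along the way, the symbol is +1.

1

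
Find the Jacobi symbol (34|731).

Pull out 2: since 731 ≡ 3 (mod 8), (2/731) = -1.
Reciprocity: 17 ≡ 1 and 731 ≡ 3 (mod 4), so (17/731) = +(731/17).
Reduce top mod 17: now compute (0/17).
Top reduces to 0: gcd > 1, so the symbol is 0.

0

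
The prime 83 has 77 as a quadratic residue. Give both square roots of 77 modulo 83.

Since 83 ≡ 3 (mod 4), a square root of 77 is 77^((83+1)/4) = 77^21 mod 83.
Repeated squaring: 77^2≡36, 77^4≡51, 77^8≡28, 77^16≡37 (mod 83).
77^21 = 77^(16+4+1) ≡ 49 (mod 83).
Check: 49² = 2401 ≡ 77 (mod 83). The two roots are 34 and 49.

34, 49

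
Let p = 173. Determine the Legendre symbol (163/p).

Reciprocity: 163 ≡ 3 and 173 ≡ 1 (mod 4), so (163/173) = +(173/163).
Reduce top mod 163: now compute (10/163).
Pull out 2: since 163 ≡ 3 (mod 8), (2/163) = -1.
Reciprocity: 5 ≡ 1 and 163 ≡ 3 (mod 4), so (5/163) = +(163/5).
Reduce top mod 5: now compute (3/5).
Reciprocity: 3 ≡ 3 and 5 ≡ 1 (mod 4), so (3/5) = +(5/3).
Reduce top mod 3: now compute (2/3).
Pull out 2: since 3 ≡ 3 (mod 8), (2/3) = -1.
Reached (1/3) = 1. Collecting the sign flips along the way, the symbol is +1.

1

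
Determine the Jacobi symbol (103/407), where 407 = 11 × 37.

Reciprocity: 103 ≡ 3 and 407 ≡ 3 (mod 4), so (103/407) = −(407/103).
Reduce top mod 103: now compute (98/103).
Pull out 2: since 103 ≡ 7 (mod 8), (2/103) = +1.
Reciprocity: 49 ≡ 1 and 103 ≡ 3 (mod 4), so (49/103) = +(103/49).
Reduce top mod 49: now compute (5/49).
Reciprocity: 5 ≡ 1 and 49 ≡ 1 (mod 4), so (5/49) = +(49/5).
Reduce top mod 5: now compute (4/5).
Pull out 2^2: since 5 ≡ 5 (mod 8), (2/5) = -1, so (2/5)^2 = +1.
Reached (1/5) = 1. Collecting the sign flips along the way, the symbol is -1.

-1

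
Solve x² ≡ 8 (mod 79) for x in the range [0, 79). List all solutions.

Since 79 ≡ 3 (mod 4), a square root of 8 is 8^((79+1)/4) = 8^20 mod 79.
Repeated squaring: 8^2≡64, 8^4≡67, 8^8≡65, 8^16≡38 (mod 79).
8^20 = 8^(16+4) ≡ 18 (mod 79).
Check: 18² = 324 ≡ 8 (mod 79). The two roots are 18 and 61.

18, 61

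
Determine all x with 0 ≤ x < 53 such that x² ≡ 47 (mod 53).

10, 43

53 ≡ 1 (mod 4), so we find a root by search.
Trying successive values, 10² = 100 ≡ 47 (mod 53). The other root is 53 − 10 = 43.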